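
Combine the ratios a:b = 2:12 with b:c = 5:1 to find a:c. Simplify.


Given a:b = 2:12 and b:c = 5:1
Make b consistent. Multiply first ratio by 5: a:b = 10:60
Multiply second ratio by 12: b:c = 60:12
Now b = 60 in both, so a:b:c = 10:60:12
Therefore a:c = 10:12
Simplify by GCD: a:c = 5:6

5:6


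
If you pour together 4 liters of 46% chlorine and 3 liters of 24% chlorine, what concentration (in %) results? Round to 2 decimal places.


Solute in mixture 1 = 46% of 4 L = 4*46/100 = 46/25 L
Solute in mixture 2 = 24% of 3 L = 3*24/100 = 18/25 L
Total solute = 46/25 + 18/25 = 64/25 L
Total volume = 4 + 3 = 7 L
Final concentration = 64/25/7 * 100 = 36.57%

36.57


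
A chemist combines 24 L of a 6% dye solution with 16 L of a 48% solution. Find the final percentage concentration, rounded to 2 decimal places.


Solute in mixture 1 = 6% of 24 L = 24*6/100 = 36/25 L
Solute in mixture 2 = 48% of 16 L = 16*48/100 = 192/25 L
Total solute = 36/25 + 192/25 = 228/25 L
Total volume = 24 + 16 = 40 L
Final concentration = 228/25/40 * 100 = 22.80%

22.80


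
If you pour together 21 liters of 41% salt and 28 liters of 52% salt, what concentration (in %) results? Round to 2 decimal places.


Solute in mixture 1 = 41% of 21 L = 21*41/100 = 861/100 L
Solute in mixture 2 = 52% of 28 L = 28*52/100 = 364/25 L
Total solute = 861/100 + 364/25 = 2317/100 L
Total volume = 21 + 28 = 49 L
Final concentration = 2317/100/49 * 100 = 47.29%

47.29


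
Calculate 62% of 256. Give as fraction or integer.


Compute 62% of 256
Convert percentage: 62% = 62/100
Multiply: 256 * 62/100
= 15872/100
= 3968/25

3968/25


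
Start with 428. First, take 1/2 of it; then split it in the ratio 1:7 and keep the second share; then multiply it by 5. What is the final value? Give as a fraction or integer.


Start with 428.
Step 1: Take 1/2: 428 * 1/2 = 214
Step 2: Split 1:7, second share = 214 * 7/8 = 749/4
Step 3: Multiply by 5: 749/4 * 5 = 3745/4
Final result = 3745/4

3745/4


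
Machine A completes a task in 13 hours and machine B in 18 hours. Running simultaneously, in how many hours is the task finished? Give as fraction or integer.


Rate of A = 1/13 job per hour
Rate of B = 1/18 job per hour
Combined rate = 1/13 + 1/18
Find common denominator: (18 + 13)/(13*18) = 31/234
Combined rate = 31/234 job per hour
Time together = 1 / (31/234) = 234/31 hours

234/31


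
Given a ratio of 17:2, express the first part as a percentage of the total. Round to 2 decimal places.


Total parts = 17 + 2 = 19
First part fraction = 17/19
Percentage = (17/19) * 100
= 0.894737 * 100
= 89.47%

89.47


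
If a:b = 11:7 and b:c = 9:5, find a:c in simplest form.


Given a:b = 11:7 and b:c = 9:5
Make b consistent. Multiply first ratio by 9: a:b = 99:63
Multiply second ratio by 7: b:c = 63:35
Now b = 63 in both, so a:b:c = 99:63:35
Therefore a:c = 99:35
Simplify by GCD: a:c = 99:35

99:35


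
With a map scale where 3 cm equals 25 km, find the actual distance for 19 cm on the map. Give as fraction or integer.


Map scale: 3 cm = 25 km
Measured distance on map = 19 cm
Set up proportion: 19 * 25 / 3
= 475 / 3
= 475/3 km

475/3


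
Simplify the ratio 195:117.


Find GCD(195, 117)
GCD = 39
Divide both by 39: 195/39 = 5, 117/39 = 3
Simplified ratio = 5:3

5:3


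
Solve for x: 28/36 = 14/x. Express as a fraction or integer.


Setting up: 28/36 = 14/x
Cross multiply: 28 * x = 36 * 14
28x = 504
x = 504/28
x = 18

18


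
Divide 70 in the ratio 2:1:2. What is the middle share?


Ratio = 2:1:2
Total parts = 2 + 1 + 2 = 5
Value per part = 70 / 5 = 14
First share = 2 * 14 = 28
Middle share = 1 * 14 = 14
Third share = 2 * 14 = 28

14


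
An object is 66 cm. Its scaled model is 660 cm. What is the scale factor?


Original length = 66 cm
Scaled length = 660 cm
Scale factor = 660 / 66
= 10

10


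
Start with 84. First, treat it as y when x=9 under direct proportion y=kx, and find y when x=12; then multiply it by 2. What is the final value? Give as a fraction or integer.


Start with 84.
Step 1: Direct prop: k = (84)/9; new y = k*12 = 84*12/9 = 112
Step 2: Multiply by 2: 112 * 2 = 224
Final result = 224

224


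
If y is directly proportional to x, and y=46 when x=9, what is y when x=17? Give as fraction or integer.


Direct proportion: y = kx
Find k: k = 46/9 = 46/9
Compute y at x=17: y = 46/9 * 17
y = 782/9

782/9


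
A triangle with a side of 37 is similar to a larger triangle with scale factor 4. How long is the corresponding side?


Similar triangles have proportional sides
Scale factor = 4
Smaller side = 37
Corresponding larger side = 37 * 4
= 148

148


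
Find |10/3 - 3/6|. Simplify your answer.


Simplify: 10/3 = 10/3 and 3/6 = 1/2
Find common denominator: LCD = 6
Convert: 20/6 and 3/6
Difference = |20 - 3|/6 = 17/6
Simplified = 17/6

17/6


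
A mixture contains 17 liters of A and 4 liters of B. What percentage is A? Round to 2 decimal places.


Volume of A = 17 L
Volume of B = 4 L
Total volume = 17 + 4 = 21 L
Percentage of A = (17/21) * 100
= 80.95%

80.95


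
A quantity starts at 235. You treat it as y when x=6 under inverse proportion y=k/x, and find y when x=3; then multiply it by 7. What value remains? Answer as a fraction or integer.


Start with 235.
Step 1: Inverse prop: k = (235)*6; new y = k/3 = 235*6/3 = 470
Step 2: Multiply by 7: 470 * 7 = 3290
Final result = 3290

3290


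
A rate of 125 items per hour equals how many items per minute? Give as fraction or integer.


Converting from per hour to per minute
Rate = 125 items per hour
Divide by 60: 125/60
= 25/12 items per minute

25/12


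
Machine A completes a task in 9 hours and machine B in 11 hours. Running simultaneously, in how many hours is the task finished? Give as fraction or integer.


Rate of A = 1/9 job per hour
Rate of B = 1/11 job per hour
Combined rate = 1/9 + 1/11
Find common denominator: (11 + 9)/(9*11) = 20/99
Combined rate = 20/99 job per hour
Time together = 1 / (20/99) = 99/20 hours

99/20


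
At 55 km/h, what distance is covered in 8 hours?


Using distance = speed * time
Speed = 55 km/h
Time = 8 hours
Distance = 55 * 8
= 440 km

440


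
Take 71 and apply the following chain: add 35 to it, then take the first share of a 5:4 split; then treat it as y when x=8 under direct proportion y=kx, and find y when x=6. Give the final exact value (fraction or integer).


Start with 71.
Step 1: Add 35: 71+35=106; split 5:4 first = 106*5/9 = 530/9
Step 2: Direct prop: k = (530/9)/8; new y = k*6 = 530/9*6/8 = 265/6
Final result = 265/6

265/6


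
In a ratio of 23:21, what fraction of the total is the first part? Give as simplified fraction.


Total parts = 23 + 21 = 44
First part fraction = 23/44
Simplify: 23/44 = 23/44

23/44


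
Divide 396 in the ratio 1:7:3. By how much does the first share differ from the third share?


Total parts = 1 + 7 + 3 = 11
Value per part = 396 / 11 = 36
Shares: 1*36=36, 7*36=252, 3*36=108
First share = 36, third share = 108
Difference = |36 - 108| = 72

72


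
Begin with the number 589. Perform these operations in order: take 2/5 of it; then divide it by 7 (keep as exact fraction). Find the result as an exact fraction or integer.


Start with 589.
Step 1: Take 2/5: 589 * 2/5 = 1178/5
Step 2: Divide by 7: 1178/5 / 7 = 1178/35
Final result = 1178/35

1178/35


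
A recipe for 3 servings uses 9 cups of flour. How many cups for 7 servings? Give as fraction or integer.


Original: 9 cups for 3 servings
Target servings = 7
Scaling factor = 7/3
New amount = 9 * 7/3
= 63/3
= 21 cups

21


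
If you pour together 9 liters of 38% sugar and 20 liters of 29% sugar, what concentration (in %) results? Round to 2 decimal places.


Solute in mixture 1 = 38% of 9 L = 9*38/100 = 171/50 L
Solute in mixture 2 = 29% of 20 L = 20*29/100 = 29/5 L
Total solute = 171/50 + 29/5 = 461/50 L
Total volume = 9 + 20 = 29 L
Final concentration = 461/50/29 * 100 = 31.79%

31.79


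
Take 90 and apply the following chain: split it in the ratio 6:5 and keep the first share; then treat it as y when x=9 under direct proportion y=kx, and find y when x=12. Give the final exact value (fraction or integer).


Start with 90.
Step 1: Split 6:5, first share = 90 * 6/11 = 540/11
Step 2: Direct prop: k = (540/11)/9; new y = k*12 = 540/11*12/9 = 720/11
Final result = 720/11

720/11


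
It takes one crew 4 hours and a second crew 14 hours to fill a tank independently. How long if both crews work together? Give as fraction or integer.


Rate of A = 1/4 job per hour
Rate of B = 1/14 job per hour
Combined rate = 1/4 + 1/14
Find common denominator: (14 + 4)/(4*14) = 18/56
Combined rate = 9/28 job per hour
Time together = 1 / (9/28) = 28/9 hours

28/9


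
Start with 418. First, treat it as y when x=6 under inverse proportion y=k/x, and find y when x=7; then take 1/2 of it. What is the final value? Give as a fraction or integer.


Start with 418.
Step 1: Inverse prop: k = (418)*6; new y = k/7 = 418*6/7 = 2508/7
Step 2: Take 1/2: 2508/7 * 1/2 = 1254/7
Final result = 1254/7

1254/7


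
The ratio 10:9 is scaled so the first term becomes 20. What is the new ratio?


Original ratio: 10:9
First term target: 20
Scale factor = 20 / 10 = 2
Multiply second term: 9 * 2 = 18
Equivalent ratio = 20:18

20:18


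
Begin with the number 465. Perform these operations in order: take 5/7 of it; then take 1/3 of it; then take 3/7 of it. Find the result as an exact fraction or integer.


Start with 465.
Step 1: Take 5/7: 465 * 5/7 = 2325/7
Step 2: Take 1/3: 2325/7 * 1/3 = 775/7
Step 3: Take 3/7: 775/7 * 3/7 = 2325/49
Final result = 2325/49

2325/49


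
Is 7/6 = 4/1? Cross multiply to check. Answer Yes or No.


Cross multiply to check 7/6 = 4/1
Left cross product: 7 * 1 = 7
Right cross product: 6 * 4 = 24
7 != 24
Not equal, so proportions differ => No

No


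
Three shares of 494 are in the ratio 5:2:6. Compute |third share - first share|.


Total parts = 5 + 2 + 6 = 13
Value per part = 494 / 13 = 38
Shares: 5*38=190, 2*38=76, 6*38=228
Third share = 228, first share = 190
Difference = |228 - 190| = 38

38


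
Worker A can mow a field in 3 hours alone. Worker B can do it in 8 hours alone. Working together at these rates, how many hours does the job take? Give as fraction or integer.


Rate of A = 1/3 job per hour
Rate of B = 1/8 job per hour
Combined rate = 1/3 + 1/8
Find common denominator: (8 + 3)/(3*8) = 11/24
Combined rate = 11/24 job per hour
Time together = 1 / (11/24) = 24/11 hours

24/11


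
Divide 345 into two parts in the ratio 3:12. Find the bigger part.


Total parts = 3 + 12 = 15
Value per part = 345 / 15 = 23
First share = 3 * 23 = 69
Second share = 12 * 23 = 276
Larger share = 276

276


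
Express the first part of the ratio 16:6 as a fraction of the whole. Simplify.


Total parts = 16 + 6 = 22
First part fraction = 16/22
Simplify: 16/22 = 8/11

8/11


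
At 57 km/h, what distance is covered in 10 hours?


Using distance = speed * time
Speed = 57 km/h
Time = 10 hours
Distance = 57 * 10
= 570 km

570


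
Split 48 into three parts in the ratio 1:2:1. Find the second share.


Ratio = 1:2:1
Total parts = 1 + 2 + 1 = 4
Value per part = 48 / 4 = 12
First share = 1 * 12 = 12
Middle share = 2 * 12 = 24
Third share = 1 * 12 = 12

24


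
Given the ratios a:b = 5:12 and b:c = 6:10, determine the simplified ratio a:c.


Given a:b = 5:12 and b:c = 6:10
Make b consistent. Multiply first ratio by 6: a:b = 30:72
Multiply second ratio by 12: b:c = 72:120
Now b = 72 in both, so a:b:c = 30:72:120
Therefore a:c = 30:120
Simplify by GCD: a:c = 1:4

1:4


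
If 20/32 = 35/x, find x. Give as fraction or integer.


Setting up: 20/32 = 35/x
Cross multiply: 20 * x = 32 * 35
20x = 1120
x = 1120/20
x = 56

56


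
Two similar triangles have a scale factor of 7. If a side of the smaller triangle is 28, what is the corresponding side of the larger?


Similar triangles have proportional sides
Scale factor = 7
Smaller side = 28
Corresponding larger side = 28 * 7
= 196

196


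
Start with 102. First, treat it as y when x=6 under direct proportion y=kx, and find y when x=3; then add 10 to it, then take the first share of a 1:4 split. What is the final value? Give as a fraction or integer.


Start with 102.
Step 1: Direct prop: k = (102)/6; new y = k*3 = 102*3/6 = 51
Step 2: Add 10: 51+10=61; split 1:4 first = 61*1/5 = 61/5
Final result = 61/5

61/5


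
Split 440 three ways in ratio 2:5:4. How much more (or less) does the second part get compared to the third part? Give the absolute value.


Total parts = 2 + 5 + 4 = 11
Value per part = 440 / 11 = 40
Shares: 2*40=80, 5*40=200, 4*40=160
Second share = 200, third share = 160
Difference = |200 - 160| = 40

40


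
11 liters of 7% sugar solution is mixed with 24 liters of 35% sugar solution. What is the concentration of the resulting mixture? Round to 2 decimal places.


Solute in mixture 1 = 7% of 11 L = 11*7/100 = 77/100 L
Solute in mixture 2 = 35% of 24 L = 24*35/100 = 42/5 L
Total solute = 77/100 + 42/5 = 917/100 L
Total volume = 11 + 24 = 35 L
Final concentration = 917/100/35 * 100 = 26.20%

26.20


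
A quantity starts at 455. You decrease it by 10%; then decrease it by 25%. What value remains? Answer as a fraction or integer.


Start with 455.
Step 1: Decrease by 10%: 455 * 90/100 = 819/2
Step 2: Decrease by 25%: 819/2 * 75/100 = 2457/8
Final result = 2457/8

2457/8


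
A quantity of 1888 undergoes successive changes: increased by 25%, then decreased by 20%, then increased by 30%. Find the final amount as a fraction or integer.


Start: 1888
Step 1: increase by 25% => multiply by 125/100
  1888 * 125/100 = 2360
Step 2: decrease by 20% => multiply by 80/100
  2360 * 80/100 = 1888
Step 3: increase by 30% => multiply by 130/100
  1888 * 130/100 = 12272/5
Final value = 12272/5

12272/5


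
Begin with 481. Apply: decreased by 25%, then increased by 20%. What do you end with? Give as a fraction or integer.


Start: 481
Step 1: decrease by 25% => multiply by 75/100
  481 * 75/100 = 1443/4
Step 2: increase by 20% => multiply by 120/100
  1443/4 * 120/100 = 4329/10
Final value = 4329/10

4329/10


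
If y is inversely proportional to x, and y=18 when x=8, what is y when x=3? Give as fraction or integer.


Inverse proportion: y = k/x
Find k: k = 8 * 18 = 144
Compute y at x=3: y = 144/3
y = 48

48


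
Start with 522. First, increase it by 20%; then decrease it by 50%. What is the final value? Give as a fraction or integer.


Start with 522.
Step 1: Increase by 20%: 522 * 120/100 = 3132/5
Step 2: Decrease by 50%: 3132/5 * 50/100 = 1566/5
Final result = 1566/5

1566/5


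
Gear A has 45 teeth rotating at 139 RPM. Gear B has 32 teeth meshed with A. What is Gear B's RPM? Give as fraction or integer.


Gear ratio: teeth_A * RPM_A = teeth_B * RPM_B
45 * 139 = 32 * RPM_B
6255 = 32 * RPM_B
RPM_B = 6255 / 32
RPM_B = 6255/32

6255/32


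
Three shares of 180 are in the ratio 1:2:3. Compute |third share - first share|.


Total parts = 1 + 2 + 3 = 6
Value per part = 180 / 6 = 30
Shares: 1*30=30, 2*30=60, 3*30=90
Third share = 90, first share = 30
Difference = |90 - 30| = 60

60


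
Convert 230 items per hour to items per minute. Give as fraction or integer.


Converting from per hour to per minute
Rate = 230 items per hour
Divide by 60: 230/60
= 23/6 items per minute

23/6


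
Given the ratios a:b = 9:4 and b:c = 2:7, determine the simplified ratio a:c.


Given a:b = 9:4 and b:c = 2:7
Make b consistent. Multiply first ratio by 2: a:b = 18:8
Multiply second ratio by 4: b:c = 8:28
Now b = 8 in both, so a:b:c = 18:8:28
Therefore a:c = 18:28
Simplify by GCD: a:c = 9:14

9:14


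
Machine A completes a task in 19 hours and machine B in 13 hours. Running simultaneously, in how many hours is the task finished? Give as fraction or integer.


Rate of A = 1/19 job per hour
Rate of B = 1/13 job per hour
Combined rate = 1/19 + 1/13
Find common denominator: (13 + 19)/(19*13) = 32/247
Combined rate = 32/247 job per hour
Time together = 1 / (32/247) = 247/32 hours

247/32


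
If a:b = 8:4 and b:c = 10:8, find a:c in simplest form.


Given a:b = 8:4 and b:c = 10:8
Make b consistent. Multiply first ratio by 10: a:b = 80:40
Multiply second ratio by 4: b:c = 40:32
Now b = 40 in both, so a:b:c = 80:40:32
Therefore a:c = 80:32
Simplify by GCD: a:c = 5:2

5:2


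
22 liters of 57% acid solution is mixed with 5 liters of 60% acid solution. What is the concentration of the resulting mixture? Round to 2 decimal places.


Solute in mixture 1 = 57% of 22 L = 22*57/100 = 627/50 L
Solute in mixture 2 = 60% of 5 L = 5*60/100 = 3 L
Total solute = 627/50 + 3 = 777/50 L
Total volume = 22 + 5 = 27 L
Final concentration = 777/50/27 * 100 = 57.56%

57.56


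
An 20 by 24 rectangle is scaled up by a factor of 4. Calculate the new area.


Original dimensions: 20 x 24
Enlargement factor = 4
New width = 20 * 4 = 80
New height = 24 * 4 = 96
New area = 80 * 96 = 7680

7680


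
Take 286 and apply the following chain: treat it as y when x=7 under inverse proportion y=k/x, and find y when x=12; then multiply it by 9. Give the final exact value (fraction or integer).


Start with 286.
Step 1: Inverse prop: k = (286)*7; new y = k/12 = 286*7/12 = 1001/6
Step 2: Multiply by 9: 1001/6 * 9 = 3003/2
Final result = 3003/2

3003/2


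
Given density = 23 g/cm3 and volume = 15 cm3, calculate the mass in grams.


Using mass = density * volume
Density = 23 g/cm3
Volume = 15 cm3
Mass = 23 * 15
= 345 g

345


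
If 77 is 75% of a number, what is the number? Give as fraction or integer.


Given: 77 is 75% of the whole
Set up: 77 = 75/100 * whole
whole = 77 * 100 / 75
whole = 7700 / 75
whole = 308/3

308/3


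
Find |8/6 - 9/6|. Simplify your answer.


Simplify: 8/6 = 4/3 and 9/6 = 3/2
Find common denominator: LCD = 6
Convert: 8/6 and 9/6
Difference = |8 - 9|/6 = 1/6
Simplified = 1/6

1/6


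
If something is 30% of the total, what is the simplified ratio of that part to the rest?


Part = 30%, Remainder = 70%
Ratio = 30:70
GCD(30, 70) = 10
Simplify: 3:7 = 3:7

3:7


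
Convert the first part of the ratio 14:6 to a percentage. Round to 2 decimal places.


Total parts = 14 + 6 = 20
First part fraction = 14/20
Percentage = (14/20) * 100
= 0.7 * 100
= 70.00%

70.00


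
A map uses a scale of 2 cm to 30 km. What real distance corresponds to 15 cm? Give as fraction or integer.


Map scale: 2 cm = 30 km
Measured distance on map = 15 cm
Set up proportion: 15 * 30 / 2
= 450 / 2
= 225 km

225


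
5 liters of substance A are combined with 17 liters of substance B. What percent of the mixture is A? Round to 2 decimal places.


Volume of A = 5 L
Volume of B = 17 L
Total volume = 5 + 17 = 22 L
Percentage of A = (5/22) * 100
= 22.73%

22.73


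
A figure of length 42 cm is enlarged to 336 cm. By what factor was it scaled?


Original length = 42 cm
Scaled length = 336 cm
Scale factor = 336 / 42
= 8

8


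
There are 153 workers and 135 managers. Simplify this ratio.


Find GCD(153, 135)
GCD = 9
Divide both by 9: 153/9 = 17, 135/9 = 15
Simplified ratio = 17:15

17:15


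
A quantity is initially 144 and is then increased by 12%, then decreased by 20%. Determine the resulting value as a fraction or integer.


Start: 144
Step 1: increase by 12% => multiply by 112/100
  144 * 112/100 = 4032/25
Step 2: decrease by 20% => multiply by 80/100
  4032/25 * 80/100 = 16128/125
Final value = 16128/125

16128/125


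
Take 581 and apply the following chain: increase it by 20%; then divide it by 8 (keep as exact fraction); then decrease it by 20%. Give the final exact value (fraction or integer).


Start with 581.
Step 1: Increase by 20%: 581 * 120/100 = 3486/5
Step 2: Divide by 8: 3486/5 / 8 = 1743/20
Step 3: Decrease by 20%: 1743/20 * 80/100 = 1743/25
Final result = 1743/25

1743/25


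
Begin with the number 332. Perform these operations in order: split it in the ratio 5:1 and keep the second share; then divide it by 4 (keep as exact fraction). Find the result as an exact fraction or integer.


Start with 332.
Step 1: Split 5:1, second share = 332 * 1/6 = 166/3
Step 2: Divide by 4: 166/3 / 4 = 83/6
Final result = 83/6

83/6


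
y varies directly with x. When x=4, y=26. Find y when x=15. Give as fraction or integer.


Direct proportion: y = kx
Find k: k = 26/4 = 13/2
Compute y at x=15: y = 13/2 * 15
y = 195/2

195/2


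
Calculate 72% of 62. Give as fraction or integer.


Compute 72% of 62
Convert percentage: 72% = 72/100
Multiply: 62 * 72/100
= 4464/100
= 1116/25

1116/25


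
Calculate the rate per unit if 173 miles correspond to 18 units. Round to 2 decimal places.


Total miles = 173
Number of units = 18
Unit rate = 173 / 18
= 9.61 miles per unit

9.61


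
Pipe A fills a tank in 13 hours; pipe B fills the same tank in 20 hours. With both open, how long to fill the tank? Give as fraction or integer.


Rate of A = 1/13 job per hour
Rate of B = 1/20 job per hour
Combined rate = 1/13 + 1/20
Find common denominator: (20 + 13)/(13*20) = 33/260
Combined rate = 33/260 job per hour
Time together = 1 / (33/260) = 260/33 hours

260/33


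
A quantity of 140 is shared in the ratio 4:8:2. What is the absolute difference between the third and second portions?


Total parts = 4 + 8 + 2 = 14
Value per part = 140 / 14 = 10
Shares: 4*10=40, 8*10=80, 2*10=20
Third share = 20, second share = 80
Difference = |20 - 80| = 60

60


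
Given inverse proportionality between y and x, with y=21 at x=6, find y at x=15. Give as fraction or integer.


Inverse proportion: y = k/x
Find k: k = 6 * 21 = 126
Compute y at x=15: y = 126/15
y = 42/5

42/5


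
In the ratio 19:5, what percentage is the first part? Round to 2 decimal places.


Total parts = 19 + 5 = 24
First part fraction = 19/24
Percentage = (19/24) * 100
= 0.791667 * 100
= 79.17%

79.17


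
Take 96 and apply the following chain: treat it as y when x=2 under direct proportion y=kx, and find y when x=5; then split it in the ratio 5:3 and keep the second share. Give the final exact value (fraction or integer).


Start with 96.
Step 1: Direct prop: k = (96)/2; new y = k*5 = 96*5/2 = 240
Step 2: Split 5:3, second share = 240 * 3/8 = 90
Final result = 90

90


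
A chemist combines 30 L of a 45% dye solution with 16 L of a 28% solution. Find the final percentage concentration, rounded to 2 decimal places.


Solute in mixture 1 = 45% of 30 L = 30*45/100 = 27/2 L
Solute in mixture 2 = 28% of 16 L = 16*28/100 = 112/25 L
Total solute = 27/2 + 112/25 = 899/50 L
Total volume = 30 + 16 = 46 L
Final concentration = 899/50/46 * 100 = 39.09%

39.09


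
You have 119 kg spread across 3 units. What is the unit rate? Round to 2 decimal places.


Total kg = 119
Number of units = 3
Unit rate = 119 / 3
= 39.67 kg per unit

39.67


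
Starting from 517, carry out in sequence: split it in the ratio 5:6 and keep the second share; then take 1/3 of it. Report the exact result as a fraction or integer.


Start with 517.
Step 1: Split 5:6, second share = 517 * 6/11 = 282
Step 2: Take 1/3: 282 * 1/3 = 94
Final result = 94

94


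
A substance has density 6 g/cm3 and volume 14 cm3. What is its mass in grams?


Using mass = density * volume
Density = 6 g/cm3
Volume = 14 cm3
Mass = 6 * 14
= 84 g

84


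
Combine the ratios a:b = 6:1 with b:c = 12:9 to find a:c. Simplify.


Given a:b = 6:1 and b:c = 12:9
Make b consistent. Multiply first ratio by 12: a:b = 72:12
Multiply second ratio by 1: b:c = 12:9
Now b = 12 in both, so a:b:c = 72:12:9
Therefore a:c = 72:9
Simplify by GCD: a:c = 8:1

8:1


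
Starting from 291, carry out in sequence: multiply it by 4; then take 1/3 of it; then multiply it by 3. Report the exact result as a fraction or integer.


Start with 291.
Step 1: Multiply by 4: 291 * 4 = 1164
Step 2: Take 1/3: 1164 * 1/3 = 388
Step 3: Multiply by 3: 388 * 3 = 1164
Final result = 1164

1164


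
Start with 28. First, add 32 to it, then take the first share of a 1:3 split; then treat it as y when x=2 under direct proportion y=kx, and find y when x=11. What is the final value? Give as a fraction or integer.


Start with 28.
Step 1: Add 32: 28+32=60; split 1:3 first = 60*1/4 = 15
Step 2: Direct prop: k = (15)/2; new y = k*11 = 15*11/2 = 165/2
Final result = 165/2

165/2


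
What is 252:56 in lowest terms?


Find GCD(252, 56)
GCD = 28
Divide both by 28: 252/28 = 9, 56/28 = 2
Simplified ratio = 9:2

9:2


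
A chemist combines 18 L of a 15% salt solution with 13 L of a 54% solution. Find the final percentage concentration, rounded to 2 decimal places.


Solute in mixture 1 = 15% of 18 L = 18*15/100 = 27/10 L
Solute in mixture 2 = 54% of 13 L = 13*54/100 = 351/50 L
Total solute = 27/10 + 351/50 = 243/25 L
Total volume = 18 + 13 = 31 L
Final concentration = 243/25/31 * 100 = 31.35%

31.35


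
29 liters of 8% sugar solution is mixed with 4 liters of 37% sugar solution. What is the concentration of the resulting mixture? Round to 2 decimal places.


Solute in mixture 1 = 8% of 29 L = 29*8/100 = 58/25 L
Solute in mixture 2 = 37% of 4 L = 4*37/100 = 37/25 L
Total solute = 58/25 + 37/25 = 19/5 L
Total volume = 29 + 4 = 33 L
Final concentration = 19/5/33 * 100 = 11.52%

11.52


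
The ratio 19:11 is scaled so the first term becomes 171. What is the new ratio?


Original ratio: 19:11
First term target: 171
Scale factor = 171 / 19 = 9
Multiply second term: 11 * 9 = 99
Equivalent ratio = 171:99

171:99


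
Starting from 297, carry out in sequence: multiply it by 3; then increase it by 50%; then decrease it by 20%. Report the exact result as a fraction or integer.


Start with 297.
Step 1: Multiply by 3: 297 * 3 = 891
Step 2: Increase by 50%: 891 * 150/100 = 2673/2
Step 3: Decrease by 20%: 2673/2 * 80/100 = 5346/5
Final result = 5346/5

5346/5


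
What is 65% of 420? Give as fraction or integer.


Compute 65% of 420
Convert percentage: 65% = 65/100
Multiply: 420 * 65/100
= 27300/100
= 273

273


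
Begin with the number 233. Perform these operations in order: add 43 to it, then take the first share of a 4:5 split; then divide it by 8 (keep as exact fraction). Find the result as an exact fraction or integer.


Start with 233.
Step 1: Add 43: 233+43=276; split 4:5 first = 276*4/9 = 368/3
Step 2: Divide by 8: 368/3 / 8 = 46/3
Final result = 46/3

46/3


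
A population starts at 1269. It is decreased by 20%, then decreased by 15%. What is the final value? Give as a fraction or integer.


Start: 1269
Step 1: decrease by 20% => multiply by 80/100
  1269 * 80/100 = 5076/5
Step 2: decrease by 15% => multiply by 85/100
  5076/5 * 85/100 = 21573/25
Final value = 21573/25

21573/25


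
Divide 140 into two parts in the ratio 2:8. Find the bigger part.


Total parts = 2 + 8 = 10
Value per part = 140 / 10 = 14
First share = 2 * 14 = 28
Second share = 8 * 14 = 112
Larger share = 112

112


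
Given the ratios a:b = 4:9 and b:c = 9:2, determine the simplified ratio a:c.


Given a:b = 4:9 and b:c = 9:2
Make b consistent. Multiply first ratio by 9: a:b = 36:81
Multiply second ratio by 9: b:c = 81:18
Now b = 81 in both, so a:b:c = 36:81:18
Therefore a:c = 36:18
Simplify by GCD: a:c = 2:1

2:1


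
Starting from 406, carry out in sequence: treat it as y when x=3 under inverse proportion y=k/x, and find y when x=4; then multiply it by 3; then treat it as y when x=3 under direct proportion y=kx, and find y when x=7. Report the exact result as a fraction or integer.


Start with 406.
Step 1: Inverse prop: k = (406)*3; new y = k/4 = 406*3/4 = 609/2
Step 2: Multiply by 3: 609/2 * 3 = 1827/2
Step 3: Direct prop: k = (1827/2)/3; new y = k*7 = 1827/2*7/3 = 4263/2
Final result = 4263/2

4263/2


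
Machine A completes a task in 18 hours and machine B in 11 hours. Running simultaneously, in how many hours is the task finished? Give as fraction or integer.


Rate of A = 1/18 job per hour
Rate of B = 1/11 job per hour
Combined rate = 1/18 + 1/11
Find common denominator: (11 + 18)/(18*11) = 29/198
Combined rate = 29/198 job per hour
Time together = 1 / (29/198) = 198/29 hours

198/29


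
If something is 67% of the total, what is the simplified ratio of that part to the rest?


Part = 67%, Remainder = 33%
Ratio = 67:33
GCD(67, 33) = 1
Simplify: 67:33 = 67:33

67:33


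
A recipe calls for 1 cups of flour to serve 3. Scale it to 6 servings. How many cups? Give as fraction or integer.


Original: 1 cups for 3 servings
Target servings = 6
Scaling factor = 6/3
New amount = 1 * 6/3
= 6/3
= 2 cups

2


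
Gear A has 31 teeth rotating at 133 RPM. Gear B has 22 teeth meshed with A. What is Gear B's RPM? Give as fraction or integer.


Gear ratio: teeth_A * RPM_A = teeth_B * RPM_B
31 * 133 = 22 * RPM_B
4123 = 22 * RPM_B
RPM_B = 4123 / 22
RPM_B = 4123/22

4123/22


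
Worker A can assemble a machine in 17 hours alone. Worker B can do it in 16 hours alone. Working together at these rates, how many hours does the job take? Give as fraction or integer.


Rate of A = 1/17 job per hour
Rate of B = 1/16 job per hour
Combined rate = 1/17 + 1/16
Find common denominator: (16 + 17)/(17*16) = 33/272
Combined rate = 33/272 job per hour
Time together = 1 / (33/272) = 272/33 hours

272/33


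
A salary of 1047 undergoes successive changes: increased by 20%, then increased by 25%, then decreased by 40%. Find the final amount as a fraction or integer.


Start: 1047
Step 1: increase by 20% => multiply by 120/100
  1047 * 120/100 = 6282/5
Step 2: increase by 25% => multiply by 125/100
  6282/5 * 125/100 = 3141/2
Step 3: decrease by 40% => multiply by 60/100
  3141/2 * 60/100 = 9423/10
Final value = 9423/10

9423/10


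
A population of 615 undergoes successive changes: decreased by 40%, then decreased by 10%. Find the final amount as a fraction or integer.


Start: 615
Step 1: decrease by 40% => multiply by 60/100
  615 * 60/100 = 369
Step 2: decrease by 10% => multiply by 90/100
  369 * 90/100 = 3321/10
Final value = 3321/10

3321/10


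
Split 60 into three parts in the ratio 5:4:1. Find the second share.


Ratio = 5:4:1
Total parts = 5 + 4 + 1 = 10
Value per part = 60 / 10 = 6
First share = 5 * 6 = 30
Middle share = 4 * 6 = 24
Third share = 1 * 6 = 6

24


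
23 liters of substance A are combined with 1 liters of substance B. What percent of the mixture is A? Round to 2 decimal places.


Volume of A = 23 L
Volume of B = 1 L
Total volume = 23 + 1 = 24 L
Percentage of A = (23/24) * 100
= 95.83%

95.83


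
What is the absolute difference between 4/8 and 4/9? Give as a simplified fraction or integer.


Simplify: 4/8 = 1/2 and 4/9 = 4/9
Find common denominator: LCD = 18
Convert: 9/18 and 8/18
Difference = |9 - 8|/18 = 1/18
Simplified = 1/18

1/18


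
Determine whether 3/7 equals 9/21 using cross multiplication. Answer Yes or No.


Cross multiply to check 3/7 = 9/21
Left cross product: 3 * 21 = 63
Right cross product: 7 * 9 = 63
63 = 63
Equal, so proportions match => Yes

Yes


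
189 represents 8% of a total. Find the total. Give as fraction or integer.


Given: 189 is 8% of the whole
Set up: 189 = 8/100 * whole
whole = 189 * 100 / 8
whole = 18900 / 8
whole = 4725/2

4725/2


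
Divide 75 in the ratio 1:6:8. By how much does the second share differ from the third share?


Total parts = 1 + 6 + 8 = 15
Value per part = 75 / 15 = 5
Shares: 1*5=5, 6*5=30, 8*5=40
Second share = 30, third share = 40
Difference = |30 - 40| = 10

10


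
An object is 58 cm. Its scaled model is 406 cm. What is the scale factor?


Original length = 58 cm
Scaled length = 406 cm
Scale factor = 406 / 58
= 7

7


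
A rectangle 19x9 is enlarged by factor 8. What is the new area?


Original dimensions: 19 x 9
Enlargement factor = 8
New width = 19 * 8 = 152
New height = 9 * 8 = 72
New area = 152 * 72 = 10944

10944


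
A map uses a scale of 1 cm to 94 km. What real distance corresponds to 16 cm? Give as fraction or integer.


Map scale: 1 cm = 94 km
Measured distance on map = 16 cm
Set up proportion: 16 * 94 / 1
= 1504 / 1
= 1504 km

1504


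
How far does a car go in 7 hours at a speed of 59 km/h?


Using distance = speed * time
Speed = 59 km/h
Time = 7 hours
Distance = 59 * 7
= 413 km

413


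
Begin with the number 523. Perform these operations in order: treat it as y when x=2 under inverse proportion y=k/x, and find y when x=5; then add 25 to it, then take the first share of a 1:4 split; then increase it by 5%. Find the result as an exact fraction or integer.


Start with 523.
Step 1: Inverse prop: k = (523)*2; new y = k/5 = 523*2/5 = 1046/5
Step 2: Add 25: 1046/5+25=1171/5; split 1:4 first = 1171/5*1/5 = 1171/25
Step 3: Increase by 5%: 1171/25 * 105/100 = 24591/500
Final result = 24591/500

24591/500


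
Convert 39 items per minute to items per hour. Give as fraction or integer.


Converting from per minute to per hour
Rate = 39 items per minute
Multiply by 60: 39 * 60
= 2340 items per hour

2340


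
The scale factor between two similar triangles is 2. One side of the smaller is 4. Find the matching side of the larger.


Similar triangles have proportional sides
Scale factor = 2
Smaller side = 4
Corresponding larger side = 4 * 2
= 8

8


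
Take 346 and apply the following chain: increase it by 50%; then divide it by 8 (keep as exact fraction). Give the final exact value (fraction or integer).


Start with 346.
Step 1: Increase by 50%: 346 * 150/100 = 519
Step 2: Divide by 8: 519 / 8 = 519/8
Final result = 519/8

519/8


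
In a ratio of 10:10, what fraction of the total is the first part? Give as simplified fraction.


Total parts = 10 + 10 = 20
First part fraction = 10/20
Simplify: 10/20 = 1/2

1/2


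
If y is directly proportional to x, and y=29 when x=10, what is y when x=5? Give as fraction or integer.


Direct proportion: y = kx
Find k: k = 29/10 = 29/10
Compute y at x=5: y = 29/10 * 5
y = 29/2

29/2


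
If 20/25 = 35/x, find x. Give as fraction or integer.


Setting up: 20/25 = 35/x
Cross multiply: 20 * x = 25 * 35
20x = 875
x = 875/20
x = 175/4

175/4


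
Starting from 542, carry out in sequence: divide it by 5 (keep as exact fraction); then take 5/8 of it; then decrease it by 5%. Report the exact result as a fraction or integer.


Start with 542.
Step 1: Divide by 5: 542 / 5 = 542/5
Step 2: Take 5/8: 542/5 * 5/8 = 271/4
Step 3: Decrease by 5%: 271/4 * 95/100 = 5149/80
Final result = 5149/80

5149/80


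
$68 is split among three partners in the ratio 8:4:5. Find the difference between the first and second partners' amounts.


Total parts = 8 + 4 + 5 = 17
Value per part = 68 / 17 = 4
Shares: 8*4=32, 4*4=16, 5*4=20
First share = 32, second share = 16
Difference = |32 - 16| = 16

16


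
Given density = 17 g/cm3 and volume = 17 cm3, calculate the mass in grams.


Using mass = density * volume
Density = 17 g/cm3
Volume = 17 cm3
Mass = 17 * 17
= 289 g

289


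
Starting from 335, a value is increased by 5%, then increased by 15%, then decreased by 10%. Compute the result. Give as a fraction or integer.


Start: 335
Step 1: increase by 5% => multiply by 105/100
  335 * 105/100 = 1407/4
Step 2: increase by 15% => multiply by 115/100
  1407/4 * 115/100 = 32361/80
Step 3: decrease by 10% => multiply by 90/100
  32361/80 * 90/100 = 291249/800
Final value = 291249/800

291249/800


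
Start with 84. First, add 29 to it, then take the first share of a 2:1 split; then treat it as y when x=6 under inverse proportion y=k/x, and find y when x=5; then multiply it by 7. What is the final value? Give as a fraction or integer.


Start with 84.
Step 1: Add 29: 84+29=113; split 2:1 first = 113*2/3 = 226/3
Step 2: Inverse prop: k = (226/3)*6; new y = k/5 = 226/3*6/5 = 452/5
Step 3: Multiply by 7: 452/5 * 7 = 3164/5
Final result = 3164/5

3164/5


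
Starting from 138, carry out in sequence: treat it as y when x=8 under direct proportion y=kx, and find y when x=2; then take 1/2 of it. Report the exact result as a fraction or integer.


Start with 138.
Step 1: Direct prop: k = (138)/8; new y = k*2 = 138*2/8 = 69/2
Step 2: Take 1/2: 69/2 * 1/2 = 69/4
Final result = 69/4

69/4


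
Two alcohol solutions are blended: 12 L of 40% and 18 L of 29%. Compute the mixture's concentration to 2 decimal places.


Solute in mixture 1 = 40% of 12 L = 12*40/100 = 24/5 L
Solute in mixture 2 = 29% of 18 L = 18*29/100 = 261/50 L
Total solute = 24/5 + 261/50 = 501/50 L
Total volume = 12 + 18 = 30 L
Final concentration = 501/50/30 * 100 = 33.40%

33.40


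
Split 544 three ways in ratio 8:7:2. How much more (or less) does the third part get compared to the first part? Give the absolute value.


Total parts = 8 + 7 + 2 = 17
Value per part = 544 / 17 = 32
Shares: 8*32=256, 7*32=224, 2*32=64
Third share = 64, first share = 256
Difference = |64 - 256| = 192

192


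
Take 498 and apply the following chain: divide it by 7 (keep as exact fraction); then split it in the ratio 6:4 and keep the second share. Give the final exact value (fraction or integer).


Start with 498.
Step 1: Divide by 7: 498 / 7 = 498/7
Step 2: Split 6:4, second share = 498/7 * 4/10 = 996/35
Final result = 996/35

996/35


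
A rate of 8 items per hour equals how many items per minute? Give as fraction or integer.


Converting from per hour to per minute
Rate = 8 items per hour
Divide by 60: 8/60
= 2/15 items per minute

2/15


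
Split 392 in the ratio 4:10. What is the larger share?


Total parts = 4 + 10 = 14
Value per part = 392 / 14 = 28
First share = 4 * 28 = 112
Second share = 10 * 28 = 280
Larger share = 280

280


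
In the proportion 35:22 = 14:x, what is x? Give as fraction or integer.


Setting up: 35/22 = 14/x
Cross multiply: 35 * x = 22 * 14
35x = 308
x = 308/35
x = 44/5

44/5


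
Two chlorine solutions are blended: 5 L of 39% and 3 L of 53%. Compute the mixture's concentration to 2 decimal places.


Solute in mixture 1 = 39% of 5 L = 5*39/100 = 39/20 L
Solute in mixture 2 = 53% of 3 L = 3*53/100 = 159/100 L
Total solute = 39/20 + 159/100 = 177/50 L
Total volume = 5 + 3 = 8 L
Final concentration = 177/50/8 * 100 = 44.25%

44.25


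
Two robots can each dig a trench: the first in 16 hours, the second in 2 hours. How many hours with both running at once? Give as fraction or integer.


Rate of A = 1/16 job per hour
Rate of B = 1/2 job per hour
Combined rate = 1/16 + 1/2
Find common denominator: (2 + 16)/(16*2) = 18/32
Combined rate = 9/16 job per hour
Time together = 1 / (9/16) = 16/9 hours

16/9


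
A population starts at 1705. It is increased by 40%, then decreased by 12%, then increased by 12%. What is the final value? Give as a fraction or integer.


Start: 1705
Step 1: increase by 40% => multiply by 140/100
  1705 * 140/100 = 2387
Step 2: decrease by 12% => multiply by 88/100
  2387 * 88/100 = 52514/25
Step 3: increase by 12% => multiply by 112/100
  52514/25 * 112/100 = 1470392/625
Final value = 1470392/625

1470392/625


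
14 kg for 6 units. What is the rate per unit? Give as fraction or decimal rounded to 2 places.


Total kg = 14
Number of units = 6
Unit rate = 14 / 6
= 2.33 kg per unit

2.33


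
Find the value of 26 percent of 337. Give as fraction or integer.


Compute 26% of 337
Convert percentage: 26% = 26/100
Multiply: 337 * 26/100
= 8762/100
= 4381/50

4381/50


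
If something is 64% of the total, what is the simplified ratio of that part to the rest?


Part = 64%, Remainder = 36%
Ratio = 64:36
GCD(64, 36) = 4
Simplify: 16:9 = 16:9

16:9


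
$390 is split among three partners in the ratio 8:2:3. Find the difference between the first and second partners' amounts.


Total parts = 8 + 2 + 3 = 13
Value per part = 390 / 13 = 30
Shares: 8*30=240, 2*30=60, 3*30=90
First share = 240, second share = 60
Difference = |240 - 60| = 180

180
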